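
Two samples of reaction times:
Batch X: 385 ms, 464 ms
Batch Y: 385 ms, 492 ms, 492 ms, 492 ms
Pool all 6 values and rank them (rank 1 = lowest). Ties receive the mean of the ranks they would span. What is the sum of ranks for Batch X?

Sorted (ascending): 385, 385, 464, 492, 492, 492
The 2 values of 385 occupy positions 1–2 → average rank (1+2)/2 = 1.5.
The 3 values of 492 occupy positions 4–6 → average rank 5.
Batch X values → pooled ranks: 385→1.5, 464→3
Rank sum = 1.5 + 3 = 4.5

4.5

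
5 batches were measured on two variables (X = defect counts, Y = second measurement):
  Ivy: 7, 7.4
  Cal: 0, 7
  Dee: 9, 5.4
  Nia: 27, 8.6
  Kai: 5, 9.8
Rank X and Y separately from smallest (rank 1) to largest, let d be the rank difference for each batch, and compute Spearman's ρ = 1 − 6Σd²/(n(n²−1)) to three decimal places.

Ranks of variable 1: 3, 1, 4, 5, 2
Ranks of variable 2: 3, 2, 1, 4, 5
d = r₁ − r₂: 0, -1, 3, 1, -3
d²: 0, 1, 9, 1, 9; Σd² = 20
ρ = 1 − 6·20/(5·24) = 1 − 120/120 = 0.000

0.000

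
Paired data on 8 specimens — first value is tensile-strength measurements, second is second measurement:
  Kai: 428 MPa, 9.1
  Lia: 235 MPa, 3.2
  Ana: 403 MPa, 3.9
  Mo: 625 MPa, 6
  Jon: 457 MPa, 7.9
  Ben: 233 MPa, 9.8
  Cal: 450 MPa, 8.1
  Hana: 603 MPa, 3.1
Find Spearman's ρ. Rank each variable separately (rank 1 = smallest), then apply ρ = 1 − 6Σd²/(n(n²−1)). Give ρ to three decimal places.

-0.333

Ranks of variable 1: 4, 2, 3, 8, 6, 1, 5, 7
Ranks of variable 2: 7, 2, 3, 4, 5, 8, 6, 1
d = r₁ − r₂: -3, 0, 0, 4, 1, -7, -1, 6
d²: 9, 0, 0, 16, 1, 49, 1, 36; Σd² = 112
ρ = 1 − 6·112/(8·63) = 1 − 672/504 = -0.333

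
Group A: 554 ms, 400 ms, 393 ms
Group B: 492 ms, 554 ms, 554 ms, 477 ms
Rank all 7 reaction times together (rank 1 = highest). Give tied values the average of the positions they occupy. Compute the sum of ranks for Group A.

Sorted (descending): 554, 554, 554, 492, 477, 400, 393
The 3 values of 554 occupy positions 1–3 → average rank 2.
Group A values → pooled ranks: 554→2, 400→6, 393→7
Rank sum = 2 + 6 + 7 = 15

15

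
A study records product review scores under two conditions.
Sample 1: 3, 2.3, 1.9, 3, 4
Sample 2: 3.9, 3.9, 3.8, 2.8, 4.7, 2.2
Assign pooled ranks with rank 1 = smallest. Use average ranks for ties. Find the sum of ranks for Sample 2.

41

Sorted (ascending): 1.9, 2.2, 2.3, 2.8, 3, 3, 3.8, 3.9, 3.9, 4, 4.7
The 2 values of 3 occupy positions 5–6 → average rank (5+6)/2 = 5.5.
The 2 values of 3.9 occupy positions 8–9 → average rank (8+9)/2 = 8.5.
Sample 2 values → pooled ranks: 3.9→8.5, 3.9→8.5, 3.8→7, 2.8→4, 4.7→11, 2.2→2
Rank sum = 8.5 + 8.5 + 7 + 4 + 11 + 2 = 41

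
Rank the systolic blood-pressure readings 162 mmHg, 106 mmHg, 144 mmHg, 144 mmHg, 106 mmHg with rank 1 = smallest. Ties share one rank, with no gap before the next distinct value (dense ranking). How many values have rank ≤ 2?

Sorted (ascending): 106, 106, 144, 144, 162
The 2 values of 106 share dense rank 1.
The 2 values of 144 share dense rank 2.
Remaining distinct values take the next consecutive integers.
Ranks ≤ 2: {1, 1, 2, 2} → 4 values.

4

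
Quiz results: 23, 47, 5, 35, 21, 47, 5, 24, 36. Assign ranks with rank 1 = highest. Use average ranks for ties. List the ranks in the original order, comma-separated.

6, 1.5, 8.5, 4, 7, 1.5, 8.5, 5, 3

Sorted (descending): 47, 47, 36, 35, 24, 23, 21, 5, 5
The 2 values of 47 occupy positions 1–2 → average rank (1+2)/2 = 1.5.
The 2 values of 5 occupy positions 8–9 → average rank (8+9)/2 = 8.5.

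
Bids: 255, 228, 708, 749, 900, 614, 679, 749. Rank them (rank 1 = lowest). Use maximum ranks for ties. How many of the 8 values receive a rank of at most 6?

Sorted (ascending): 228, 255, 614, 679, 708, 749, 749, 900
The 2 values of 749 occupy positions 6–7 → each gets rank 7.
Ranks ≤ 6: {1, 2, 3, 4, 5} → 5 values.

5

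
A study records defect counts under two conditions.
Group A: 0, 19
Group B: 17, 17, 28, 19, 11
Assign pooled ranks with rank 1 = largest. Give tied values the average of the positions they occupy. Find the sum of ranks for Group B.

18.5

Sorted (descending): 28, 19, 19, 17, 17, 11, 0
The 2 values of 19 occupy positions 2–3 → average rank (2+3)/2 = 2.5.
The 2 values of 17 occupy positions 4–5 → average rank (4+5)/2 = 4.5.
Group B values → pooled ranks: 17→4.5, 17→4.5, 28→1, 19→2.5, 11→6
Rank sum = 4.5 + 4.5 + 1 + 2.5 + 6 = 18.5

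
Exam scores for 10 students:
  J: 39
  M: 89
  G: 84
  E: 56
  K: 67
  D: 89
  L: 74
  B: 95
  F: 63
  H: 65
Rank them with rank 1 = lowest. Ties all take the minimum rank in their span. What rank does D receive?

Sorted (ascending): 39, 56, 63, 65, 67, 74, 84, 89, 89, 95
The 2 values of 89 occupy positions 8–9 → each gets rank 8.
D has value 89 → rank 8.

8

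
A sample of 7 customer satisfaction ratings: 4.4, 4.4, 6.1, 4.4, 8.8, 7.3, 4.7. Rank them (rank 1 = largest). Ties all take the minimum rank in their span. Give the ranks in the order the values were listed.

Sorted (descending): 8.8, 7.3, 6.1, 4.7, 4.4, 4.4, 4.4
The 3 values of 4.4 occupy positions 5–7 → each gets rank 5.

5, 5, 3, 5, 1, 2, 4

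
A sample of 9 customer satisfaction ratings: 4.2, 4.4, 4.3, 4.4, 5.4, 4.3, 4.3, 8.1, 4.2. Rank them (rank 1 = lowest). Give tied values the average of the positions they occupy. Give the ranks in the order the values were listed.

Sorted (ascending): 4.2, 4.2, 4.3, 4.3, 4.3, 4.4, 4.4, 5.4, 8.1
The 2 values of 4.2 occupy positions 1–2 → average rank (1+2)/2 = 1.5.
The 3 values of 4.3 occupy positions 3–5 → average rank 4.
The 2 values of 4.4 occupy positions 6–7 → average rank (6+7)/2 = 6.5.

1.5, 6.5, 4, 6.5, 8, 4, 4, 9, 1.5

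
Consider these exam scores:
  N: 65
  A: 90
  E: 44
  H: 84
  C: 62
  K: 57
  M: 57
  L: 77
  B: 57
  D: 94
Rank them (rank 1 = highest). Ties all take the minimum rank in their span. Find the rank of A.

2

Sorted (descending): 94, 90, 84, 77, 65, 62, 57, 57, 57, 44
The 3 values of 57 occupy positions 7–9 → each gets rank 7.
A has value 90 → rank 2.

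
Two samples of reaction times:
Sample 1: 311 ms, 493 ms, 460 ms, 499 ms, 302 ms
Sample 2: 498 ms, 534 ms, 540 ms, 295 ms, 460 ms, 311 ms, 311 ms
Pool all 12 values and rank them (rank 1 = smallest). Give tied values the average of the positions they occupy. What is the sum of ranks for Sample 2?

47.5

Sorted (ascending): 295, 302, 311, 311, 311, 460, 460, 493, 498, 499, 534, 540
The 3 values of 311 occupy positions 3–5 → average rank 4.
The 2 values of 460 occupy positions 6–7 → average rank (6+7)/2 = 6.5.
Sample 2 values → pooled ranks: 498→9, 534→11, 540→12, 295→1, 460→6.5, 311→4, 311→4
Rank sum = 9 + 11 + 12 + 1 + 6.5 + 4 + 4 = 47.5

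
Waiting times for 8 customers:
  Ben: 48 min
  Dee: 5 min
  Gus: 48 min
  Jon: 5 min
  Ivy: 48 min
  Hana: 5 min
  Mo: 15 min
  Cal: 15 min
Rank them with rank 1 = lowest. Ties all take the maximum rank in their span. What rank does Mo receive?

5

Sorted (ascending): 5, 5, 5, 15, 15, 48, 48, 48
The 3 values of 5 occupy positions 1–3 → each gets rank 3.
The 2 values of 15 occupy positions 4–5 → each gets rank 5.
The 3 values of 48 occupy positions 6–8 → each gets rank 8.
Mo has value 15 min → rank 5.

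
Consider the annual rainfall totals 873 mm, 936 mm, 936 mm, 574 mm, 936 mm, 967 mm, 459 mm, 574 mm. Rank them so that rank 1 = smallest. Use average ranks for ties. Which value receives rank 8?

Sorted (ascending): 459, 574, 574, 873, 936, 936, 936, 967
The 2 values of 574 occupy positions 2–3 → average rank (2+3)/2 = 2.5.
The 3 values of 936 occupy positions 5–7 → average rank 6.
Rank 8 → value 967.

967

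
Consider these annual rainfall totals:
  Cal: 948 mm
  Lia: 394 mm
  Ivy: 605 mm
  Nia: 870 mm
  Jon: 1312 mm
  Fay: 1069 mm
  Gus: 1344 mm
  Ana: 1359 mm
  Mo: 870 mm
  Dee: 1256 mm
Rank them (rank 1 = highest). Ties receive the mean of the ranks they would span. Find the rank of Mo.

7.5

Sorted (descending): 1359, 1344, 1312, 1256, 1069, 948, 870, 870, 605, 394
The 2 values of 870 occupy positions 7–8 → average rank (7+8)/2 = 7.5.
Mo has value 870 mm → rank 7.5.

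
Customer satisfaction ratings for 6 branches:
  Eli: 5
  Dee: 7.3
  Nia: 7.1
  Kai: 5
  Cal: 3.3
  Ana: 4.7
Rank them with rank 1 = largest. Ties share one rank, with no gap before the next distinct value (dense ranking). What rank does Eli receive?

3

Sorted (descending): 7.3, 7.1, 5, 5, 4.7, 3.3
The 2 values of 5 share dense rank 3.
Remaining distinct values take the next consecutive integers.
Eli has value 5 → rank 3.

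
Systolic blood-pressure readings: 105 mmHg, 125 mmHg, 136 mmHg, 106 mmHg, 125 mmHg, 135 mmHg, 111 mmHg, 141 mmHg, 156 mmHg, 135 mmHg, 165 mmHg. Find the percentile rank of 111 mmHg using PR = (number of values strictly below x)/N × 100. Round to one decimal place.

18.2

N = 11.
Strictly below 111: 2. Equal to 111: 1.
PR = 2/11 × 100 = 18.2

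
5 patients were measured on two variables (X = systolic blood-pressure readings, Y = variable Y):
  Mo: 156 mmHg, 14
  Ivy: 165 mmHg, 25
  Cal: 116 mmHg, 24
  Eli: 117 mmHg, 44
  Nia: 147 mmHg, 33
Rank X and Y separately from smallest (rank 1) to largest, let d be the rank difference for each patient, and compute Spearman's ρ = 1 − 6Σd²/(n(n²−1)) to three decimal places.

Ranks of variable 1: 4, 5, 1, 2, 3
Ranks of variable 2: 1, 3, 2, 5, 4
d = r₁ − r₂: 3, 2, -1, -3, -1
d²: 9, 4, 1, 9, 1; Σd² = 24
ρ = 1 − 6·24/(5·24) = 1 − 144/120 = -0.200

-0.200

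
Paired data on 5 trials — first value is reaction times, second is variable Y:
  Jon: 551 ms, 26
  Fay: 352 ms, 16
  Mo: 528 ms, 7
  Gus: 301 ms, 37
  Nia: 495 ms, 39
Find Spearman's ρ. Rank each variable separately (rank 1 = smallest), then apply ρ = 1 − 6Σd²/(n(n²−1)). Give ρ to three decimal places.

Ranks of variable 1: 5, 2, 4, 1, 3
Ranks of variable 2: 3, 2, 1, 4, 5
d = r₁ − r₂: 2, 0, 3, -3, -2
d²: 4, 0, 9, 9, 4; Σd² = 26
ρ = 1 − 6·26/(5·24) = 1 − 156/120 = -0.300

-0.300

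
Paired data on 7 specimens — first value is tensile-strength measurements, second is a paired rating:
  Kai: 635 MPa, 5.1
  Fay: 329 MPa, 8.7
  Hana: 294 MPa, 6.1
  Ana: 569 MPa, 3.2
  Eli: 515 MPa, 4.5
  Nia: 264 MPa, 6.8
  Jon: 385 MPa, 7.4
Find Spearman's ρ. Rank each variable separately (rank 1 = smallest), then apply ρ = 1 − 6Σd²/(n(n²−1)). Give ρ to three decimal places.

-0.607

Ranks of variable 1: 7, 3, 2, 6, 5, 1, 4
Ranks of variable 2: 3, 7, 4, 1, 2, 5, 6
d = r₁ − r₂: 4, -4, -2, 5, 3, -4, -2
d²: 16, 16, 4, 25, 9, 16, 4; Σd² = 90
ρ = 1 − 6·90/(7·48) = 1 − 540/336 = -0.607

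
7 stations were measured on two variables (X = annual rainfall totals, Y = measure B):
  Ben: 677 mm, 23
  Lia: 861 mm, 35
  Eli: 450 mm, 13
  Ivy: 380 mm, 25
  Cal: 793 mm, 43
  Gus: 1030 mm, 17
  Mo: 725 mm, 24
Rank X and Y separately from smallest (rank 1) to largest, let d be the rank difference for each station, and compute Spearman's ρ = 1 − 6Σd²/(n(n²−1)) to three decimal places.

Ranks of variable 1: 3, 6, 2, 1, 5, 7, 4
Ranks of variable 2: 3, 6, 1, 5, 7, 2, 4
d = r₁ − r₂: 0, 0, 1, -4, -2, 5, 0
d²: 0, 0, 1, 16, 4, 25, 0; Σd² = 46
ρ = 1 − 6·46/(7·48) = 1 − 276/336 = 0.179

0.179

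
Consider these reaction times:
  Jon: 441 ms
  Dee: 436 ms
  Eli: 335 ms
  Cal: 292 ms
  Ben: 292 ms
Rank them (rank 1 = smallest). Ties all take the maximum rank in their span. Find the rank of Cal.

Sorted (ascending): 292, 292, 335, 436, 441
The 2 values of 292 occupy positions 1–2 → each gets rank 2.
Cal has value 292 ms → rank 2.

2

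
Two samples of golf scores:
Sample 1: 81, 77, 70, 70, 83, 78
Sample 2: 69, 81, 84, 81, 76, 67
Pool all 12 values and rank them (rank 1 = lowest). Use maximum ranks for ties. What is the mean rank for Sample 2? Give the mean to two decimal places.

Sorted (ascending): 67, 69, 70, 70, 76, 77, 78, 81, 81, 81, 83, 84
The 2 values of 70 occupy positions 3–4 → each gets rank 4.
The 3 values of 81 occupy positions 8–10 → each gets rank 10.
Sample 2 values → pooled ranks: 69→2, 81→10, 84→12, 81→10, 76→5, 67→1
Mean rank = (2 + 10 + 12 + 10 + 5 + 1) / 6 = 6.67

6.67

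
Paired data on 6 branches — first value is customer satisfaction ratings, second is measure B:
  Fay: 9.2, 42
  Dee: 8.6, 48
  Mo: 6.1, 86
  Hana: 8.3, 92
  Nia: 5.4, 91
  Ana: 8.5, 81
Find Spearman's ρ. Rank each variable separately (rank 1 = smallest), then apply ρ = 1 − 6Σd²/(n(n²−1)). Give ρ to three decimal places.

-0.829

Ranks of variable 1: 6, 5, 2, 3, 1, 4
Ranks of variable 2: 1, 2, 4, 6, 5, 3
d = r₁ − r₂: 5, 3, -2, -3, -4, 1
d²: 25, 9, 4, 9, 16, 1; Σd² = 64
ρ = 1 − 6·64/(6·35) = 1 − 384/210 = -0.829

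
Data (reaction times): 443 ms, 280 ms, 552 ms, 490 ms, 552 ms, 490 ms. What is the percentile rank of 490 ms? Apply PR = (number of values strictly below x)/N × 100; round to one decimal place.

33.3

N = 6.
Strictly below 490: 2. Equal to 490: 2.
PR = 2/6 × 100 = 33.3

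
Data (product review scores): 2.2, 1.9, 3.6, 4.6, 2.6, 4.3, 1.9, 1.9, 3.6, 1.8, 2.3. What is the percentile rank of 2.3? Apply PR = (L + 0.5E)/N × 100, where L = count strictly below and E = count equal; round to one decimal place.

N = 11.
Strictly below 2.3: 5. Equal to 2.3: 1.
PR = (5 + 0.5·1)/11 × 100 = 50.0

50.0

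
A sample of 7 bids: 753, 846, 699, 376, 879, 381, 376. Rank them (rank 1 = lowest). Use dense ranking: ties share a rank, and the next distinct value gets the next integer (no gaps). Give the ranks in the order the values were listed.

4, 5, 3, 1, 6, 2, 1

Sorted (ascending): 376, 376, 381, 699, 753, 846, 879
The 2 values of 376 share dense rank 1.
Remaining distinct values take the next consecutive integers.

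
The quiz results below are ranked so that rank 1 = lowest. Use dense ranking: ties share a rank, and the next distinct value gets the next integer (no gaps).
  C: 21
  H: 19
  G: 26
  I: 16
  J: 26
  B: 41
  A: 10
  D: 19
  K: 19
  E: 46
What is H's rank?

Sorted (ascending): 10, 16, 19, 19, 19, 21, 26, 26, 41, 46
The 3 values of 19 share dense rank 3.
The 2 values of 26 share dense rank 5.
Remaining distinct values take the next consecutive integers.
H has value 19 → rank 3.

3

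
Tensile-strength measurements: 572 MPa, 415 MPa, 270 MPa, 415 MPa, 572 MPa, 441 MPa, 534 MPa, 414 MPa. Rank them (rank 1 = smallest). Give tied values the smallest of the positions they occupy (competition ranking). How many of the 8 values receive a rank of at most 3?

4

Sorted (ascending): 270, 414, 415, 415, 441, 534, 572, 572
The 2 values of 415 occupy positions 3–4 → each gets rank 3.
The 2 values of 572 occupy positions 7–8 → each gets rank 7.
Ranks ≤ 3: {1, 2, 3, 3} → 4 values.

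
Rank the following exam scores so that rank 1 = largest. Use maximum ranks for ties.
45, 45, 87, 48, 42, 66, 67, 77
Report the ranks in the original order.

7, 7, 1, 5, 8, 4, 3, 2

Sorted (descending): 87, 77, 67, 66, 48, 45, 45, 42
The 2 values of 45 occupy positions 6–7 → each gets rank 7.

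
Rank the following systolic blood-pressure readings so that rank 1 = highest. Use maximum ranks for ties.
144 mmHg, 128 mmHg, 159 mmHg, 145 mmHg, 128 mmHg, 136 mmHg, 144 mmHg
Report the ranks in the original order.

4, 7, 1, 2, 7, 5, 4

Sorted (descending): 159, 145, 144, 144, 136, 128, 128
The 2 values of 144 occupy positions 3–4 → each gets rank 4.
The 2 values of 128 occupy positions 6–7 → each gets rank 7.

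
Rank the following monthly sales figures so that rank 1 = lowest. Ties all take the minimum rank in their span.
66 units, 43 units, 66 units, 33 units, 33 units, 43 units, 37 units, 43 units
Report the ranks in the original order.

Sorted (ascending): 33, 33, 37, 43, 43, 43, 66, 66
The 2 values of 33 occupy positions 1–2 → each gets rank 1.
The 3 values of 43 occupy positions 4–6 → each gets rank 4.
The 2 values of 66 occupy positions 7–8 → each gets rank 7.

7, 4, 7, 1, 1, 4, 3, 4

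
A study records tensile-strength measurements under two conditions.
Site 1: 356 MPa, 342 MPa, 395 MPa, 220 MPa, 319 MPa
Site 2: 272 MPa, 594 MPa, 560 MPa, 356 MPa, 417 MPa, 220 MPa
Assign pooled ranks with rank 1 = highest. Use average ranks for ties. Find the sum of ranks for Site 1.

35

Sorted (descending): 594, 560, 417, 395, 356, 356, 342, 319, 272, 220, 220
The 2 values of 356 occupy positions 5–6 → average rank (5+6)/2 = 5.5.
The 2 values of 220 occupy positions 10–11 → average rank (10+11)/2 = 10.5.
Site 1 values → pooled ranks: 356→5.5, 342→7, 395→4, 220→10.5, 319→8
Rank sum = 5.5 + 7 + 4 + 10.5 + 8 = 35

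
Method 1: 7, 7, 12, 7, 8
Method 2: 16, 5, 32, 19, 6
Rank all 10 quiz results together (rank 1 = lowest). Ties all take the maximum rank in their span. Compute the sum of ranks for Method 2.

30

Sorted (ascending): 5, 6, 7, 7, 7, 8, 12, 16, 19, 32
The 3 values of 7 occupy positions 3–5 → each gets rank 5.
Method 2 values → pooled ranks: 16→8, 5→1, 32→10, 19→9, 6→2
Rank sum = 8 + 1 + 10 + 9 + 2 = 30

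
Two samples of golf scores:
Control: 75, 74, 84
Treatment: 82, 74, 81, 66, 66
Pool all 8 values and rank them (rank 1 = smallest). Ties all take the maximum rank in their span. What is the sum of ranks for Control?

Sorted (ascending): 66, 66, 74, 74, 75, 81, 82, 84
The 2 values of 66 occupy positions 1–2 → each gets rank 2.
The 2 values of 74 occupy positions 3–4 → each gets rank 4.
Control values → pooled ranks: 75→5, 74→4, 84→8
Rank sum = 5 + 4 + 8 = 17

17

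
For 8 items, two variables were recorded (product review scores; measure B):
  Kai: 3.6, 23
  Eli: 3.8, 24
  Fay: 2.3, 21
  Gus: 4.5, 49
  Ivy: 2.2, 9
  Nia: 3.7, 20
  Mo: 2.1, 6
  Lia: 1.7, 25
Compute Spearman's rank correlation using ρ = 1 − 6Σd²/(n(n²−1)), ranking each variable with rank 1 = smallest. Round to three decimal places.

0.429

Ranks of variable 1: 5, 7, 4, 8, 3, 6, 2, 1
Ranks of variable 2: 5, 6, 4, 8, 2, 3, 1, 7
d = r₁ − r₂: 0, 1, 0, 0, 1, 3, 1, -6
d²: 0, 1, 0, 0, 1, 9, 1, 36; Σd² = 48
ρ = 1 − 6·48/(8·63) = 1 − 288/504 = 0.429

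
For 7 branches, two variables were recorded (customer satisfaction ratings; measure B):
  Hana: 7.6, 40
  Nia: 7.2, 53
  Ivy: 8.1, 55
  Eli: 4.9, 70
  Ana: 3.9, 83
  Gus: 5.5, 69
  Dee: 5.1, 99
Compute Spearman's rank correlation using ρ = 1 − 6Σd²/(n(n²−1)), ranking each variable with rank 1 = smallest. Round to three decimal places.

Ranks of variable 1: 6, 5, 7, 2, 1, 4, 3
Ranks of variable 2: 1, 2, 3, 5, 6, 4, 7
d = r₁ − r₂: 5, 3, 4, -3, -5, 0, -4
d²: 25, 9, 16, 9, 25, 0, 16; Σd² = 100
ρ = 1 − 6·100/(7·48) = 1 − 600/336 = -0.786

-0.786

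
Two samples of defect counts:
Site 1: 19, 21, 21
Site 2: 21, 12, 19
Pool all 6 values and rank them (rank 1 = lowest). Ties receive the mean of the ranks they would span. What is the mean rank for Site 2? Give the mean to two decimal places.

Sorted (ascending): 12, 19, 19, 21, 21, 21
The 2 values of 19 occupy positions 2–3 → average rank (2+3)/2 = 2.5.
The 3 values of 21 occupy positions 4–6 → average rank 5.
Site 2 values → pooled ranks: 21→5, 12→1, 19→2.5
Mean rank = (5 + 1 + 2.5) / 3 = 2.83

2.83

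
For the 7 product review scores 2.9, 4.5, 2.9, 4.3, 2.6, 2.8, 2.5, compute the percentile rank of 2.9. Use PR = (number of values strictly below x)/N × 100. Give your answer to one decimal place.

42.9

N = 7.
Strictly below 2.9: 3. Equal to 2.9: 2.
PR = 3/7 × 100 = 42.9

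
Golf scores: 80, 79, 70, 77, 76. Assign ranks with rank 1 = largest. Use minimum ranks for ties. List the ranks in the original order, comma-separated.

Sorted (descending): 80, 79, 77, 76, 70
No ties — each value takes its position as its rank.

1, 2, 5, 3, 4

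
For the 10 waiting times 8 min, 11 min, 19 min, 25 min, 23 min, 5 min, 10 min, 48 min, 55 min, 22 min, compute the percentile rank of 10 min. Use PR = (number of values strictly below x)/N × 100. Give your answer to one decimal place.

N = 10.
Strictly below 10: 2. Equal to 10: 1.
PR = 2/10 × 100 = 20.0

20.0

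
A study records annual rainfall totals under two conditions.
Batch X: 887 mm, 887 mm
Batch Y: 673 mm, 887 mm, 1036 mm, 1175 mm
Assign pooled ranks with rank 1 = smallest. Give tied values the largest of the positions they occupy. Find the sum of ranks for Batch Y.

Sorted (ascending): 673, 887, 887, 887, 1036, 1175
The 3 values of 887 occupy positions 2–4 → each gets rank 4.
Batch Y values → pooled ranks: 673→1, 887→4, 1036→5, 1175→6
Rank sum = 1 + 4 + 5 + 6 = 16

16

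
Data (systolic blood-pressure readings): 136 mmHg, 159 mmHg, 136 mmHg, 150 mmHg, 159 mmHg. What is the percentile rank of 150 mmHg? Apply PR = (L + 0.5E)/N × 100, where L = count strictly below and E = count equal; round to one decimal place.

50.0

N = 5.
Strictly below 150: 2. Equal to 150: 1.
PR = (2 + 0.5·1)/5 × 100 = 50.0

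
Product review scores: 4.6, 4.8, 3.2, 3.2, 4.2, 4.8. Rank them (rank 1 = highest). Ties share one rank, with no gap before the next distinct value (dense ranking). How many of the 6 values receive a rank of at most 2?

3

Sorted (descending): 4.8, 4.8, 4.6, 4.2, 3.2, 3.2
The 2 values of 4.8 share dense rank 1.
The 2 values of 3.2 share dense rank 4.
Remaining distinct values take the next consecutive integers.
Ranks ≤ 2: {1, 1, 2} → 3 values.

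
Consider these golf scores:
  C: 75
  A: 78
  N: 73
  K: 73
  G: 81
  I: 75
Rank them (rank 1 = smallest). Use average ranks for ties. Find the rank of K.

1.5

Sorted (ascending): 73, 73, 75, 75, 78, 81
The 2 values of 73 occupy positions 1–2 → average rank (1+2)/2 = 1.5.
The 2 values of 75 occupy positions 3–4 → average rank (3+4)/2 = 3.5.
K has value 73 → rank 1.5.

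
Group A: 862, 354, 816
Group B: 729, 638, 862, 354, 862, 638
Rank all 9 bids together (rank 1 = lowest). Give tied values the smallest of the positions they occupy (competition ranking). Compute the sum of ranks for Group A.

14

Sorted (ascending): 354, 354, 638, 638, 729, 816, 862, 862, 862
The 2 values of 354 occupy positions 1–2 → each gets rank 1.
The 2 values of 638 occupy positions 3–4 → each gets rank 3.
The 3 values of 862 occupy positions 7–9 → each gets rank 7.
Group A values → pooled ranks: 862→7, 354→1, 816→6
Rank sum = 7 + 1 + 6 = 14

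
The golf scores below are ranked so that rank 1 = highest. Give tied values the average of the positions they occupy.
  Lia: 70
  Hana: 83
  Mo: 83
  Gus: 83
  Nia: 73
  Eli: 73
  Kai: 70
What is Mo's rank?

Sorted (descending): 83, 83, 83, 73, 73, 70, 70
The 3 values of 83 occupy positions 1–3 → average rank 2.
The 2 values of 73 occupy positions 4–5 → average rank (4+5)/2 = 4.5.
The 2 values of 70 occupy positions 6–7 → average rank (6+7)/2 = 6.5.
Mo has value 83 → rank 2.

2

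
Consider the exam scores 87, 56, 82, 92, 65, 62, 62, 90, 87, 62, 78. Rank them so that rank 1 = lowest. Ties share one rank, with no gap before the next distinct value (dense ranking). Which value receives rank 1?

Sorted (ascending): 56, 62, 62, 62, 65, 78, 82, 87, 87, 90, 92
The 3 values of 62 share dense rank 2.
The 2 values of 87 share dense rank 6.
Remaining distinct values take the next consecutive integers.
Rank 1 → value 56.

56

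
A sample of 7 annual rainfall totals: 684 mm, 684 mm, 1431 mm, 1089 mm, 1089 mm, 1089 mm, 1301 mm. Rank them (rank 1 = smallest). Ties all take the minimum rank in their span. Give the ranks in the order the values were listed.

1, 1, 7, 3, 3, 3, 6

Sorted (ascending): 684, 684, 1089, 1089, 1089, 1301, 1431
The 2 values of 684 occupy positions 1–2 → each gets rank 1.
The 3 values of 1089 occupy positions 3–5 → each gets rank 3.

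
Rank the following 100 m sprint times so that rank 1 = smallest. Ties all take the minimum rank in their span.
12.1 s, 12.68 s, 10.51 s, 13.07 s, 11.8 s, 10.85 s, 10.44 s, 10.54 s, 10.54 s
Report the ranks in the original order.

7, 8, 2, 9, 6, 5, 1, 3, 3

Sorted (ascending): 10.44, 10.51, 10.54, 10.54, 10.85, 11.8, 12.1, 12.68, 13.07
The 2 values of 10.54 occupy positions 3–4 → each gets rank 3.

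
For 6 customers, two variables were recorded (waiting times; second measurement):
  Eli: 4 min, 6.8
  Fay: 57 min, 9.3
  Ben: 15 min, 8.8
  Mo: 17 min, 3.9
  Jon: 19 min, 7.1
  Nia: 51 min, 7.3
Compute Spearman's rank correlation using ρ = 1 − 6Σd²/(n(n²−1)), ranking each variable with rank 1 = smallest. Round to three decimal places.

Ranks of variable 1: 1, 6, 2, 3, 4, 5
Ranks of variable 2: 2, 6, 5, 1, 3, 4
d = r₁ − r₂: -1, 0, -3, 2, 1, 1
d²: 1, 0, 9, 4, 1, 1; Σd² = 16
ρ = 1 − 6·16/(6·35) = 1 − 96/210 = 0.543

0.543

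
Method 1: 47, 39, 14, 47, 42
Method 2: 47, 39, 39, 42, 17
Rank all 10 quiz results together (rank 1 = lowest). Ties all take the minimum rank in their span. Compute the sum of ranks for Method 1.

26

Sorted (ascending): 14, 17, 39, 39, 39, 42, 42, 47, 47, 47
The 3 values of 39 occupy positions 3–5 → each gets rank 3.
The 2 values of 42 occupy positions 6–7 → each gets rank 6.
The 3 values of 47 occupy positions 8–10 → each gets rank 8.
Method 1 values → pooled ranks: 47→8, 39→3, 14→1, 47→8, 42→6
Rank sum = 8 + 3 + 1 + 8 + 6 = 26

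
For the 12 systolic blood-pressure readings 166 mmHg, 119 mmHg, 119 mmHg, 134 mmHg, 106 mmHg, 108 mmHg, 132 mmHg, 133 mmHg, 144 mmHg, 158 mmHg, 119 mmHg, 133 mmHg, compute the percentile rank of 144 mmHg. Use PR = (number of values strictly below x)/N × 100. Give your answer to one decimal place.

75.0

N = 12.
Strictly below 144: 9. Equal to 144: 1.
PR = 9/12 × 100 = 75.0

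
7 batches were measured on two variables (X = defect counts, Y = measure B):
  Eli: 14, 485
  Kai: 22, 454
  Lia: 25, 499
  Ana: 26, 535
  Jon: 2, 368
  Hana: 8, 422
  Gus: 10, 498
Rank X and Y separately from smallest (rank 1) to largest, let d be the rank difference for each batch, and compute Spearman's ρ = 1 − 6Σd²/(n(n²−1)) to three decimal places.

Ranks of variable 1: 4, 5, 6, 7, 1, 2, 3
Ranks of variable 2: 4, 3, 6, 7, 1, 2, 5
d = r₁ − r₂: 0, 2, 0, 0, 0, 0, -2
d²: 0, 4, 0, 0, 0, 0, 4; Σd² = 8
ρ = 1 − 6·8/(7·48) = 1 − 48/336 = 0.857

0.857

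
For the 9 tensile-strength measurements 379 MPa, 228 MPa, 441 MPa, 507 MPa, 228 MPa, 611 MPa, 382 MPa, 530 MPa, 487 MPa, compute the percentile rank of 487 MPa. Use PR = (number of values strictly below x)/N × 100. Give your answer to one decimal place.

55.6

N = 9.
Strictly below 487: 5. Equal to 487: 1.
PR = 5/9 × 100 = 55.6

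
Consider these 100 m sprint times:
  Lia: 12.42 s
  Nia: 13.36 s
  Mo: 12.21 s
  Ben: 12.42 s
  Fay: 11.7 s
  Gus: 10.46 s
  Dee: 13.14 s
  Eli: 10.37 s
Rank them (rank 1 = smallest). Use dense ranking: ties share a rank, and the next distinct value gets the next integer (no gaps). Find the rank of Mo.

4

Sorted (ascending): 10.37, 10.46, 11.7, 12.21, 12.42, 12.42, 13.14, 13.36
The 2 values of 12.42 share dense rank 5.
Remaining distinct values take the next consecutive integers.
Mo has value 12.21 s → rank 4.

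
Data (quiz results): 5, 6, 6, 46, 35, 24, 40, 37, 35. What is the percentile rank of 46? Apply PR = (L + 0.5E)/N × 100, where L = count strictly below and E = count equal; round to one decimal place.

N = 9.
Strictly below 46: 8. Equal to 46: 1.
PR = (8 + 0.5·1)/9 × 100 = 94.4

94.4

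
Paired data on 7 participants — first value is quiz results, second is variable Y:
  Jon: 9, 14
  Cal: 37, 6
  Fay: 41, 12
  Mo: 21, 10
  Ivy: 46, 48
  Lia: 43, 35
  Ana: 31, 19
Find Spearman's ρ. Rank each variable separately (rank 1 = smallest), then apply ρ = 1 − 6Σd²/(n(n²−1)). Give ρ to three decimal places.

0.536

Ranks of variable 1: 1, 4, 5, 2, 7, 6, 3
Ranks of variable 2: 4, 1, 3, 2, 7, 6, 5
d = r₁ − r₂: -3, 3, 2, 0, 0, 0, -2
d²: 9, 9, 4, 0, 0, 0, 4; Σd² = 26
ρ = 1 − 6·26/(7·48) = 1 − 156/336 = 0.536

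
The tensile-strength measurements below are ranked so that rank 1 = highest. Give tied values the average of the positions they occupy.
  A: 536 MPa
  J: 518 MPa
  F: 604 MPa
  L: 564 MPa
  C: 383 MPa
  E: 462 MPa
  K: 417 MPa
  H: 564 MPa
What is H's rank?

2.5

Sorted (descending): 604, 564, 564, 536, 518, 462, 417, 383
The 2 values of 564 occupy positions 2–3 → average rank (2+3)/2 = 2.5.
H has value 564 MPa → rank 2.5.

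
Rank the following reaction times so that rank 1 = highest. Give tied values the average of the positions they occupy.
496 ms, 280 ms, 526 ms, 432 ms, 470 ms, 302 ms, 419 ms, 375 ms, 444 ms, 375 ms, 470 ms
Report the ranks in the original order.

Sorted (descending): 526, 496, 470, 470, 444, 432, 419, 375, 375, 302, 280
The 2 values of 470 occupy positions 3–4 → average rank (3+4)/2 = 3.5.
The 2 values of 375 occupy positions 8–9 → average rank (8+9)/2 = 8.5.

2, 11, 1, 6, 3.5, 10, 7, 8.5, 5, 8.5, 3.5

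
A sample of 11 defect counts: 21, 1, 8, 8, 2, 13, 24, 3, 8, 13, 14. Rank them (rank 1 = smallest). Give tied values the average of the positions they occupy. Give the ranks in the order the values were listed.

10, 1, 5, 5, 2, 7.5, 11, 3, 5, 7.5, 9

Sorted (ascending): 1, 2, 3, 8, 8, 8, 13, 13, 14, 21, 24
The 3 values of 8 occupy positions 4–6 → average rank 5.
The 2 values of 13 occupy positions 7–8 → average rank (7+8)/2 = 7.5.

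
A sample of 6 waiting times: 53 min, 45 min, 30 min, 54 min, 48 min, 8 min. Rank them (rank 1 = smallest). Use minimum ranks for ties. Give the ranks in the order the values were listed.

Sorted (ascending): 8, 30, 45, 48, 53, 54
No ties — each value takes its position as its rank.

5, 3, 2, 6, 4, 1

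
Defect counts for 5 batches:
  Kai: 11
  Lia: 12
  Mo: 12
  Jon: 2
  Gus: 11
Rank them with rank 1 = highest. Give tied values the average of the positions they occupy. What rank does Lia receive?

Sorted (descending): 12, 12, 11, 11, 2
The 2 values of 12 occupy positions 1–2 → average rank (1+2)/2 = 1.5.
The 2 values of 11 occupy positions 3–4 → average rank (3+4)/2 = 3.5.
Lia has value 12 → rank 1.5.

1.5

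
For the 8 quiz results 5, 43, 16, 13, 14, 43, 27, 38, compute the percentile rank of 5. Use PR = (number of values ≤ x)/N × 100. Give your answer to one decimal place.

12.5

N = 8.
Strictly below 5: 0. Equal to 5: 1.
PR = 1/8 × 100 = 12.5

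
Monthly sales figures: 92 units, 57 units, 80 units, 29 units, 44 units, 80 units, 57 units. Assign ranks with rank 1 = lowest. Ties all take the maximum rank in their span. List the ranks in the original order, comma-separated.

Sorted (ascending): 29, 44, 57, 57, 80, 80, 92
The 2 values of 57 occupy positions 3–4 → each gets rank 4.
The 2 values of 80 occupy positions 5–6 → each gets rank 6.

7, 4, 6, 1, 2, 6, 4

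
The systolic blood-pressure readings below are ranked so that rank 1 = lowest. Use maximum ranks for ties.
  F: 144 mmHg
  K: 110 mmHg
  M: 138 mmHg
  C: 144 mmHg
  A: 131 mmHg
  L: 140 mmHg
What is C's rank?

Sorted (ascending): 110, 131, 138, 140, 144, 144
The 2 values of 144 occupy positions 5–6 → each gets rank 6.
C has value 144 mmHg → rank 6.

6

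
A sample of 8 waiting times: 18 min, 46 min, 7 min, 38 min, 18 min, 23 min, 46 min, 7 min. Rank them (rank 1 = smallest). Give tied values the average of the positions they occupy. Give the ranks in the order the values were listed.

Sorted (ascending): 7, 7, 18, 18, 23, 38, 46, 46
The 2 values of 7 occupy positions 1–2 → average rank (1+2)/2 = 1.5.
The 2 values of 18 occupy positions 3–4 → average rank (3+4)/2 = 3.5.
The 2 values of 46 occupy positions 7–8 → average rank (7+8)/2 = 7.5.

3.5, 7.5, 1.5, 6, 3.5, 5, 7.5, 1.5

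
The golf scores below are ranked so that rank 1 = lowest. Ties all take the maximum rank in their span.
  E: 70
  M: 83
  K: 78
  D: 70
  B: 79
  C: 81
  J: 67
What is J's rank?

1

Sorted (ascending): 67, 70, 70, 78, 79, 81, 83
The 2 values of 70 occupy positions 2–3 → each gets rank 3.
J has value 67 → rank 1.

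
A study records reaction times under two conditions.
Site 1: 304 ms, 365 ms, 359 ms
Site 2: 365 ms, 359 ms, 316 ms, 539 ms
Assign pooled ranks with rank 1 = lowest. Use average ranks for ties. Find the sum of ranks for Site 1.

Sorted (ascending): 304, 316, 359, 359, 365, 365, 539
The 2 values of 359 occupy positions 3–4 → average rank (3+4)/2 = 3.5.
The 2 values of 365 occupy positions 5–6 → average rank (5+6)/2 = 5.5.
Site 1 values → pooled ranks: 304→1, 365→5.5, 359→3.5
Rank sum = 1 + 5.5 + 3.5 = 10

10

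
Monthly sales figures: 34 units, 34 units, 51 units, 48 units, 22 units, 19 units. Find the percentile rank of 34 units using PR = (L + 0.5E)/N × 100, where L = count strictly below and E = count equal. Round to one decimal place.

50.0

N = 6.
Strictly below 34: 2. Equal to 34: 2.
PR = (2 + 0.5·2)/6 × 100 = 50.0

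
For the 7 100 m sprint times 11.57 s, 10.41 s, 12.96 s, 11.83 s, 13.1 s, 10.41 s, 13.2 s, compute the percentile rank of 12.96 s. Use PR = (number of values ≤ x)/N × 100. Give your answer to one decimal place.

N = 7.
Strictly below 12.96: 4. Equal to 12.96: 1.
PR = 5/7 × 100 = 71.4

71.4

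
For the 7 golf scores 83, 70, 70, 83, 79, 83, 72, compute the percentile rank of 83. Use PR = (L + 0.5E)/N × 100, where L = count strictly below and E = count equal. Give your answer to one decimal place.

78.6

N = 7.
Strictly below 83: 4. Equal to 83: 3.
PR = (4 + 0.5·3)/7 × 100 = 78.6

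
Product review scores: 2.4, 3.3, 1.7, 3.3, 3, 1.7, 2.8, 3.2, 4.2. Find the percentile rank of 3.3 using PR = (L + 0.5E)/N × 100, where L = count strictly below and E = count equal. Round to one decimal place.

N = 9.
Strictly below 3.3: 6. Equal to 3.3: 2.
PR = (6 + 0.5·2)/9 × 100 = 77.8

77.8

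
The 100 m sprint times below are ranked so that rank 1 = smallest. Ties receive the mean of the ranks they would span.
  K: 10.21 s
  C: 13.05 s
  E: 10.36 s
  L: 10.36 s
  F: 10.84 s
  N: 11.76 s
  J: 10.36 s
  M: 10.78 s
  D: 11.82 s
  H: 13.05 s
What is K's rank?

Sorted (ascending): 10.21, 10.36, 10.36, 10.36, 10.78, 10.84, 11.76, 11.82, 13.05, 13.05
The 3 values of 10.36 occupy positions 2–4 → average rank 3.
The 2 values of 13.05 occupy positions 9–10 → average rank (9+10)/2 = 9.5.
K has value 10.21 s → rank 1.

1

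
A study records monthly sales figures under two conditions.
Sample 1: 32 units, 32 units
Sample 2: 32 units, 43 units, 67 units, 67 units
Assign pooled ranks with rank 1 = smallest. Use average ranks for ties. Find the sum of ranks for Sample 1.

Sorted (ascending): 32, 32, 32, 43, 67, 67
The 3 values of 32 occupy positions 1–3 → average rank 2.
The 2 values of 67 occupy positions 5–6 → average rank (5+6)/2 = 5.5.
Sample 1 values → pooled ranks: 32→2, 32→2
Rank sum = 2 + 2 = 4

4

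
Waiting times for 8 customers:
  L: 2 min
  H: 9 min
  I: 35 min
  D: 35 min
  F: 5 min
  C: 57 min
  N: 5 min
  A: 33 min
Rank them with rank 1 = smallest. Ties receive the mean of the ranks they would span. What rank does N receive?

2.5

Sorted (ascending): 2, 5, 5, 9, 33, 35, 35, 57
The 2 values of 5 occupy positions 2–3 → average rank (2+3)/2 = 2.5.
The 2 values of 35 occupy positions 6–7 → average rank (6+7)/2 = 6.5.
N has value 5 min → rank 2.5.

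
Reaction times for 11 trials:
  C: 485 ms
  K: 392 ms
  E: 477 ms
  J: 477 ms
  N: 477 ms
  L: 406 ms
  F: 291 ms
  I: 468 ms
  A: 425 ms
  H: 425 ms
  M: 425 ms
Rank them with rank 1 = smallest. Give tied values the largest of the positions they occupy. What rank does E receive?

Sorted (ascending): 291, 392, 406, 425, 425, 425, 468, 477, 477, 477, 485
The 3 values of 425 occupy positions 4–6 → each gets rank 6.
The 3 values of 477 occupy positions 8–10 → each gets rank 10.
E has value 477 ms → rank 10.

10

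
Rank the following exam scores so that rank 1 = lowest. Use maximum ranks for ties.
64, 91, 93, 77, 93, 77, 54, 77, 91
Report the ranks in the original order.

2, 7, 9, 5, 9, 5, 1, 5, 7

Sorted (ascending): 54, 64, 77, 77, 77, 91, 91, 93, 93
The 3 values of 77 occupy positions 3–5 → each gets rank 5.
The 2 values of 91 occupy positions 6–7 → each gets rank 7.
The 2 values of 93 occupy positions 8–9 → each gets rank 9.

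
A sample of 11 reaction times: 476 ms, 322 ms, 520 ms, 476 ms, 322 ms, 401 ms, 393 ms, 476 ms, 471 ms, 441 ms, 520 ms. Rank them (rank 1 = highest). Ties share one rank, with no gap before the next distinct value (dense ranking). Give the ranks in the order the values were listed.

Sorted (descending): 520, 520, 476, 476, 476, 471, 441, 401, 393, 322, 322
The 2 values of 520 share dense rank 1.
The 3 values of 476 share dense rank 2.
The 2 values of 322 share dense rank 7.
Remaining distinct values take the next consecutive integers.

2, 7, 1, 2, 7, 5, 6, 2, 3, 4, 1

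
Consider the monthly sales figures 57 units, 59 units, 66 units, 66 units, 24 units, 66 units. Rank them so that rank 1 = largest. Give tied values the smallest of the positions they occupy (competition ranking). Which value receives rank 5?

57

Sorted (descending): 66, 66, 66, 59, 57, 24
The 3 values of 66 occupy positions 1–3 → each gets rank 1.
Rank 5 → value 57.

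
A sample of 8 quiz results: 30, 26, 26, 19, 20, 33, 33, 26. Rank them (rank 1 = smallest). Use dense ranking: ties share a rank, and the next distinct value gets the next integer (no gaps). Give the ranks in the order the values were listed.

4, 3, 3, 1, 2, 5, 5, 3

Sorted (ascending): 19, 20, 26, 26, 26, 30, 33, 33
The 3 values of 26 share dense rank 3.
The 2 values of 33 share dense rank 5.
Remaining distinct values take the next consecutive integers.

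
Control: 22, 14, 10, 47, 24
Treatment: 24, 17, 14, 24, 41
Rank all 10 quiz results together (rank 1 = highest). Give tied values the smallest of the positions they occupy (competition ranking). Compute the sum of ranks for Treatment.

Sorted (descending): 47, 41, 24, 24, 24, 22, 17, 14, 14, 10
The 3 values of 24 occupy positions 3–5 → each gets rank 3.
The 2 values of 14 occupy positions 8–9 → each gets rank 8.
Treatment values → pooled ranks: 24→3, 17→7, 14→8, 24→3, 41→2
Rank sum = 3 + 7 + 8 + 3 + 2 = 23

23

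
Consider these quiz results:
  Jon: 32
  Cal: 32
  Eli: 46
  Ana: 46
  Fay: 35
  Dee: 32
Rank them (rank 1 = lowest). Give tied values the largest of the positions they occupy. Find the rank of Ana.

Sorted (ascending): 32, 32, 32, 35, 46, 46
The 3 values of 32 occupy positions 1–3 → each gets rank 3.
The 2 values of 46 occupy positions 5–6 → each gets rank 6.
Ana has value 46 → rank 6.

6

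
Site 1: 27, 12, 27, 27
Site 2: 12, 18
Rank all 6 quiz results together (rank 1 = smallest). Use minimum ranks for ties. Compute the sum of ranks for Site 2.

4

Sorted (ascending): 12, 12, 18, 27, 27, 27
The 2 values of 12 occupy positions 1–2 → each gets rank 1.
The 3 values of 27 occupy positions 4–6 → each gets rank 4.
Site 2 values → pooled ranks: 12→1, 18→3
Rank sum = 1 + 3 = 4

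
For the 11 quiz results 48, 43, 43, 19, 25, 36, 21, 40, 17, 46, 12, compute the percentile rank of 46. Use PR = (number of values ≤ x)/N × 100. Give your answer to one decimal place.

90.9

N = 11.
Strictly below 46: 9. Equal to 46: 1.
PR = 10/11 × 100 = 90.9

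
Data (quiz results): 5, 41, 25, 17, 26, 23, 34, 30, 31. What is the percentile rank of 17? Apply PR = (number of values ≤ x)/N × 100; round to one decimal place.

22.2

N = 9.
Strictly below 17: 1. Equal to 17: 1.
PR = 2/9 × 100 = 22.2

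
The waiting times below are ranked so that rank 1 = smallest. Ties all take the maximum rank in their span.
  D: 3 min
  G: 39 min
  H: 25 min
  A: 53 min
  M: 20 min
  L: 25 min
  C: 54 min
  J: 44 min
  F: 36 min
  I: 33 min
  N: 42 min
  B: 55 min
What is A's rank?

10

Sorted (ascending): 3, 20, 25, 25, 33, 36, 39, 42, 44, 53, 54, 55
The 2 values of 25 occupy positions 3–4 → each gets rank 4.
A has value 53 min → rank 10.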